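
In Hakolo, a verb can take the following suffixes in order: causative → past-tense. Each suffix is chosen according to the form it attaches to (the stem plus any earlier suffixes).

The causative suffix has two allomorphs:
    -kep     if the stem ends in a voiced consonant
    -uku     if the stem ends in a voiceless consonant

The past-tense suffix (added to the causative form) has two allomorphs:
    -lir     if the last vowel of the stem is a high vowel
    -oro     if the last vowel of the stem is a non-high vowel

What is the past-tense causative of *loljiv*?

Since the final consonant of *loljiv* is /v/ (voiced), it takes -kep, giving *loljivkep*.
The causative form *loljivkep*: last vowel = /e/, a non-high vowel → -oro → *loljivkeporo*.

loljivkeporo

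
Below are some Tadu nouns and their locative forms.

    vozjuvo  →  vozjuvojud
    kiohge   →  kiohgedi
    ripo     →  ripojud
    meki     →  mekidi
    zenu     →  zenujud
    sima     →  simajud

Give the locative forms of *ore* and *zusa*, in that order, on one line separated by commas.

The alternation tracks the last vowel of the stem — -di when the last vowel of the stem is a front vowel (*kiohge*, *meki*); -jud when the last vowel of the stem is a back vowel (*vozjuvo*, *ripo*, *zenu*, *sima*).
The last vowel of *ore* is /e/, which is a front vowel, so the suffix is -di, giving *oredi*.
*zusa*: last vowel = /a/, a back vowel → -jud → *zusajud*.

oredi, zusajud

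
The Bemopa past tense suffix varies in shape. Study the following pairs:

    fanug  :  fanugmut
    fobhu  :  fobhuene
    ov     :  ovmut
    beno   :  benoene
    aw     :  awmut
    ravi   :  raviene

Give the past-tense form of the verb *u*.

uene

The suffix is conditioned by the final sound: -mut when the stem ends in a consonant (*fanug*, *ov*, *aw*); -ene when the stem ends in a vowel (*fobhu*, *beno*, *ravi*).
*u*: final sound = /u/, a vowel → -ene → *uene*.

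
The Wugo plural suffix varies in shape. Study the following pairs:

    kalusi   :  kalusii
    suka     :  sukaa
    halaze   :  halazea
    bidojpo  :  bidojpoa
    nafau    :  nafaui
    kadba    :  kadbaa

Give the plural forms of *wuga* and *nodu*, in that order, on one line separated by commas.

wugaa, nodui

The suffix is conditioned by the last vowel: -i when the last vowel of the stem is a high vowel (*kalusi*, *nafau*); -a when the last vowel of the stem is a non-high vowel (*suka*, *halaze*, *bidojpo*, *kadba*).
*wuga* — last vowel /a/ (a non-high vowel) → -a → *wugaa*.
The last vowel of *nodu* is /u/, which is a high vowel, so the suffix is -i, giving *nodui*.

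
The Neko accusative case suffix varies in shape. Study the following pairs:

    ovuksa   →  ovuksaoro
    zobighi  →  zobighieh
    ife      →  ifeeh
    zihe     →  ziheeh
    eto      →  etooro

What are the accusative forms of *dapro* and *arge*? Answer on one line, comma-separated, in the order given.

The suffix is conditioned by the last vowel: -eh when the last vowel of the stem is a front vowel (*zobighi*, *ife*, *zihe*); -oro when the last vowel of the stem is a back vowel (*ovuksa*, *eto*).
Since the last vowel of *dapro* is /o/ (a back vowel), it takes -oro, giving *daprooro*.
Since the last vowel of *arge* is /e/ (a front vowel), it takes -eh, giving *argeeh*.

daprooro, argeeh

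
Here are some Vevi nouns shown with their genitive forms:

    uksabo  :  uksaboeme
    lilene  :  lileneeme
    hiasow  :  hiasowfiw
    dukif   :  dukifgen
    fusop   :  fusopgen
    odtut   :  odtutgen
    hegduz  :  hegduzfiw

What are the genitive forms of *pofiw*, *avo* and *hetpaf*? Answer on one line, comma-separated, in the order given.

The suffix is conditioned by the final sound: -gen when the stem ends in a voiceless consonant (*dukif*, *fusop*, *odtut*); -fiw when the stem ends in a voiced consonant (*hiasow*, *hegduz*); -eme when the stem ends in a vowel (*uksabo*, *lilene*).
*pofiw*: final sound = /w/, a voiced consonant → -fiw → *pofiwfiw*.
*avo*: final sound = /o/, a vowel → -eme → *avoeme*.
The final sound of *hetpaf* is /f/, which is a voiceless consonant, so the suffix is -gen, giving *hetpafgen*.

pofiwfiw, avoeme, hetpafgen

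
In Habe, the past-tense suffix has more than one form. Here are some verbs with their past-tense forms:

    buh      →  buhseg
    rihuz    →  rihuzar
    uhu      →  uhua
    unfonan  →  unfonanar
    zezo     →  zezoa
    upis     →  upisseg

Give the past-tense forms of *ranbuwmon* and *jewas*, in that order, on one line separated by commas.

The alternation tracks the final sound of the stem — -seg when the stem ends in a voiceless consonant (*buh*, *upis*); -ar when the stem ends in a voiced consonant (*rihuz*, *unfonan*); -a when the stem ends in a vowel (*uhu*, *zezo*).
The final sound of *ranbuwmon* is /n/, which is a voiced consonant, so the suffix is -ar, giving *ranbuwmonar*.
*jewas*: final sound = /s/, a voiceless consonant → -seg → *jewasseg*.

ranbuwmonar, jewasseg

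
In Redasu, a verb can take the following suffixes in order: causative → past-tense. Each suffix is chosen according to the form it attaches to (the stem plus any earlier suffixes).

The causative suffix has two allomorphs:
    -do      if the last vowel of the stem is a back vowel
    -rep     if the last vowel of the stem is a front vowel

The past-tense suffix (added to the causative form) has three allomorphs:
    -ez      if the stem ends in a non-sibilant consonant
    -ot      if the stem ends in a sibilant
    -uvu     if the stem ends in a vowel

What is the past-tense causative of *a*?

The last vowel of *a* is /a/, which is a back vowel, so the causative suffix is -do, giving *ado*.
Since the final sound of the causative form *ado* is /o/ (a vowel), it takes -uvu, giving *adouvu*.

adouvu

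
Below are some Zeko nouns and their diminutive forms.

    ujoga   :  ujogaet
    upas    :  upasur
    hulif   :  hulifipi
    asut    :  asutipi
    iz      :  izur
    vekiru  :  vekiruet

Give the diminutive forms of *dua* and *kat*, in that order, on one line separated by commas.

duaet, katipi

The alternation tracks the final sound of the stem — -ur when the stem ends in a sibilant (*upas*, *iz*); -ipi when the stem ends in a non-sibilant consonant (*hulif*, *asut*); -et when the stem ends in a vowel (*ujoga*, *vekiru*).
The final sound of *dua* is /a/, which is a vowel, so the suffix is -et, giving *duaet*.
*kat* — final sound /t/ (a non-sibilant consonant) → -ipi → *katipi*.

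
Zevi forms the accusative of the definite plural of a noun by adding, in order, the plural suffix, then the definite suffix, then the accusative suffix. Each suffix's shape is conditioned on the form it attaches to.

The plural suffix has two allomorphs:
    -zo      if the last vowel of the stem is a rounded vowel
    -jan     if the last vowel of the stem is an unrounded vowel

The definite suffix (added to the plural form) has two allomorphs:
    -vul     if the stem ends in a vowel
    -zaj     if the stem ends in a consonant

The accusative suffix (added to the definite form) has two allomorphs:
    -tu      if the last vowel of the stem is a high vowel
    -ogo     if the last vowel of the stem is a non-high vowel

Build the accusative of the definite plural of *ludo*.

Since the last vowel of *ludo* is /o/ (a rounded vowel), it takes -zo, giving *ludozo*.
The plural form *ludozo* — final sound /o/ (a vowel) → -vul → *ludozovul*.
Since the last vowel of the definite form *ludozovul* is /u/ (a high vowel), it takes -tu, giving *ludozovultu*.

ludozovultu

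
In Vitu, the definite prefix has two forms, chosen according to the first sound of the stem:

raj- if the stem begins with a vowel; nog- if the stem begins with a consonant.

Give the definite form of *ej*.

rajej

Since the first sound of *ej* is /e/ (a vowel), it takes raj-, giving *rajej*.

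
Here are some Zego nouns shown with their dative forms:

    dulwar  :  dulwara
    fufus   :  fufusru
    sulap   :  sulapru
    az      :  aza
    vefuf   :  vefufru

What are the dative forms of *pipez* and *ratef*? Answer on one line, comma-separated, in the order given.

pipeza, ratefru

The alternation tracks the final consonant of the stem — -ru when the stem ends in a voiceless consonant (*fufus*, *sulap*, *vefuf*); -a when the stem ends in a voiced consonant (*dulwar*, *az*).
*pipez* — final consonant /z/ (voiced) → -a → *pipeza*.
The final consonant of *ratef* is /f/, which is voiceless, so the suffix is -ru, giving *ratefru*.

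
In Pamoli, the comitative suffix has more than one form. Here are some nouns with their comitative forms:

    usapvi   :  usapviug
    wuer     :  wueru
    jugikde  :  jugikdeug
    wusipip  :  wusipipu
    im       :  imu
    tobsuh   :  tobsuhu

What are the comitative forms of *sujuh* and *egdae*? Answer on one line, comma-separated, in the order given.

Looking at the final sound of each stem: -u when the stem ends in a consonant (*wuer*, *wusipip*, *im*, *tobsuh*); -ug when the stem ends in a vowel (*usapvi*, *jugikde*).
The final sound of *sujuh* is /h/, which is a consonant, so the suffix is -u, giving *sujuhu*.
*egdae*: final sound = /e/, a vowel → -ug → *egdaeug*.

sujuhu, egdaeug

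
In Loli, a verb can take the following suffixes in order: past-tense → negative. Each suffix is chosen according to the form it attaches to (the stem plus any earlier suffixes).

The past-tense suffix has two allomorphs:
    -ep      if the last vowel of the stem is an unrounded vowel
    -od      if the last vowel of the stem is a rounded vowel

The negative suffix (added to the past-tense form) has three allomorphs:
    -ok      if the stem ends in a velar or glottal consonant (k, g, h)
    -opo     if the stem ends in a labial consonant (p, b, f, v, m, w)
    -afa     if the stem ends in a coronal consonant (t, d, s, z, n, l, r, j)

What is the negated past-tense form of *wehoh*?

Since the last vowel of *wehoh* is /o/ (a rounded vowel), it takes -od, giving *wehohod*.
The past-tense form *wehohod*: final consonant = /d/, coronal → -afa → *wehohodafa*.

wehohodafa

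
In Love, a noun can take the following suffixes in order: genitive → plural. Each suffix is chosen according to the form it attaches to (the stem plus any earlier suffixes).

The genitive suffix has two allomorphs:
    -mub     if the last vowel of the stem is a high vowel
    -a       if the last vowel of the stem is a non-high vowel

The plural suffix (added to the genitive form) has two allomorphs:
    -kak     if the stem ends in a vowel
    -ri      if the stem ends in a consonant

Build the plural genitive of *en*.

enakak

The last vowel of *en* is /e/, which is a non-high vowel, so the genitive suffix is -a, giving *ena*.
Since the final sound of the genitive form *ena* is /a/ (a vowel), it takes -kak, giving *enakak*.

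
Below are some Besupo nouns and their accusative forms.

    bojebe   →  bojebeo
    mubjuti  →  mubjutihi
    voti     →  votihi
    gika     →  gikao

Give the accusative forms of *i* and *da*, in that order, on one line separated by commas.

ihi, dao

The pattern is height harmony: -hi when the last vowel of the stem is a high vowel (*mubjuti*, *voti*); -o when the last vowel of the stem is a non-high vowel (*bojebe*, *gika*).
The last vowel of *i* is /i/, which is a high vowel, so the suffix is -hi, giving *ihi*.
Since the last vowel of *da* is /a/ (a non-high vowel), it takes -o, giving *dao*.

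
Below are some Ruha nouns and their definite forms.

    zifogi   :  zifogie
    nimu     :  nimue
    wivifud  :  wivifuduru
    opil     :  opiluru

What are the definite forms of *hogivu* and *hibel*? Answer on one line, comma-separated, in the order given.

The alternation tracks the final sound of the stem — -uru when the stem ends in a consonant (*wivifud*, *opil*); -e when the stem ends in a vowel (*zifogi*, *nimu*).
Since the final sound of *hogivu* is /u/ (a vowel), it takes -e, giving *hogivue*.
Since the final sound of *hibel* is /l/ (a consonant), it takes -uru, giving *hibeluru*.

hogivue, hibeluru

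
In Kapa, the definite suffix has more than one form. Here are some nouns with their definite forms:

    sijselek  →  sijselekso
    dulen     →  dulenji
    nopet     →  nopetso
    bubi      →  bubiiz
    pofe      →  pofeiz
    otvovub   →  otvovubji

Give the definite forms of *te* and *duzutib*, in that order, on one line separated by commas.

teiz, duzutibji

The pattern is voicing of the final sound: -so when the stem ends in a voiceless consonant (*sijselek*, *nopet*); -ji when the stem ends in a voiced consonant (*dulen*, *otvovub*); -iz when the stem ends in a vowel (*bubi*, *pofe*).
*te* — final sound /e/ (a vowel) → -iz → *teiz*.
The final sound of *duzutib* is /b/, which is a voiced consonant, so the suffix is -ji, giving *duzutibji*.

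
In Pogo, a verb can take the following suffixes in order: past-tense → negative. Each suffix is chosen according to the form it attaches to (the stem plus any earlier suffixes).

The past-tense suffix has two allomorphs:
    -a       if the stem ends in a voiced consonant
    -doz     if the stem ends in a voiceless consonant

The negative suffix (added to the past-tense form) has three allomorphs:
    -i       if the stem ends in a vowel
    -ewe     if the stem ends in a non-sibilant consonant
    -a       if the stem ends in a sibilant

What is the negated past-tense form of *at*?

atdoza

*at* — final consonant /t/ (voiceless) → -doz → *atdoz*.
The past-tense form *atdoz*: final sound = /z/, a sibilant → -a → *atdoza*.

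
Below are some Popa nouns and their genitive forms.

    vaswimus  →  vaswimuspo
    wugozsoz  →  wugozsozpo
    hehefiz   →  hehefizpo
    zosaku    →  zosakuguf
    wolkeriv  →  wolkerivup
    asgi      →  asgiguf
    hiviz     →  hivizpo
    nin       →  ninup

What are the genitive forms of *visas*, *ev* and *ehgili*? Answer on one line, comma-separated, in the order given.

The alternation tracks the final sound of the stem — -po when the stem ends in a sibilant (*vaswimus*, *wugozsoz*, *hehefiz*, *hiviz*); -up when the stem ends in a non-sibilant consonant (*wolkeriv*, *nin*); -guf when the stem ends in a vowel (*zosaku*, *asgi*).
*visas* — final sound /s/ (a sibilant) → -po → *visaspo*.
*ev* — final sound /v/ (a non-sibilant consonant) → -up → *evup*.
*ehgili*: final sound = /i/, a vowel → -guf → *ehgiliguf*.

visaspo, evup, ehgiliguf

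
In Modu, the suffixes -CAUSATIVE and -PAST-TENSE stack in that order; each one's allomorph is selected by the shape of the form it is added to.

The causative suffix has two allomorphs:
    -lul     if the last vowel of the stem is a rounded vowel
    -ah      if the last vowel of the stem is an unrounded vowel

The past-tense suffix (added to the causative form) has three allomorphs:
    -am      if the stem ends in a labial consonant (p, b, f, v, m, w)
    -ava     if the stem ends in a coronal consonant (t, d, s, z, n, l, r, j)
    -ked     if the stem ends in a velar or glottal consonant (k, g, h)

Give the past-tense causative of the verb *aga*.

agaahked

*aga* — last vowel /a/ (an unrounded vowel) → -ah → *agaah*.
Since the final consonant of the causative form *agaah* is /h/ (velar/glottal), it takes -ked, giving *agaahked*.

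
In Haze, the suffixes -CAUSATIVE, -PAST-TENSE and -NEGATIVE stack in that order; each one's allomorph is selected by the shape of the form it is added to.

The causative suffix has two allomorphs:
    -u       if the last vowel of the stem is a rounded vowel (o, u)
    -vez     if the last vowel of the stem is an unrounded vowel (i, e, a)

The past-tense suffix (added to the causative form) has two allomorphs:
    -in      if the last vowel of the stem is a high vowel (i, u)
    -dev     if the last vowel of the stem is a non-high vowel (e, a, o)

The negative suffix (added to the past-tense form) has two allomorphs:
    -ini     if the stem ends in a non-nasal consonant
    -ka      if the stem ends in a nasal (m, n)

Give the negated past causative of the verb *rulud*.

Since the last vowel of *rulud* is /u/ (a rounded vowel), it takes -u, giving *ruludu*.
The causative form *ruludu*: last vowel = /u/, a high vowel → -in → *ruluduin*.
The final consonant of the past-tense form *ruluduin* is /n/, which is a nasal, so the negative suffix is -ka, giving *ruluduinka*.

ruluduinka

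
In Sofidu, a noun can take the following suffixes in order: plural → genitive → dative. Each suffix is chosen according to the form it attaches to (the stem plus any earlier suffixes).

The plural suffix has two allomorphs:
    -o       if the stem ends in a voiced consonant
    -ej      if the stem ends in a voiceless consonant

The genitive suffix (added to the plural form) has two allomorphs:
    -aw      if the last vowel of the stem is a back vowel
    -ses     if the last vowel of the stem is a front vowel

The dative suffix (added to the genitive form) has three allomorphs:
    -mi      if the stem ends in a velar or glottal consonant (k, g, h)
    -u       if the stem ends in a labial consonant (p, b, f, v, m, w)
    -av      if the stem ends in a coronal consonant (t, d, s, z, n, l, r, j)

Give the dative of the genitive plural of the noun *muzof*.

muzofejsesav

*muzof* — final consonant /f/ (voiceless) → -ej → *muzofej*.
The plural form *muzofej* — last vowel /e/ (a front vowel) → -ses → *muzofejses*.
Since the final consonant of the genitive form *muzofejses* is /s/ (coronal), it takes -av, giving *muzofejsesav*.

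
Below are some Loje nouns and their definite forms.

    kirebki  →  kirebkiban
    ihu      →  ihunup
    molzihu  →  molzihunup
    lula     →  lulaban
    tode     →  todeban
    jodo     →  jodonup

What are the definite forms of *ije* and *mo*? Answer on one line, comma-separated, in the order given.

ijeban, monup

The suffix is conditioned by the last vowel: -nup when the last vowel of the stem is a rounded vowel (*ihu*, *molzihu*, *jodo*); -ban when the last vowel of the stem is an unrounded vowel (*kirebki*, *lula*, *tode*).
Since the last vowel of *ije* is /e/ (an unrounded vowel), it takes -ban, giving *ijeban*.
*mo* — last vowel /o/ (a rounded vowel) → -nup → *monup*.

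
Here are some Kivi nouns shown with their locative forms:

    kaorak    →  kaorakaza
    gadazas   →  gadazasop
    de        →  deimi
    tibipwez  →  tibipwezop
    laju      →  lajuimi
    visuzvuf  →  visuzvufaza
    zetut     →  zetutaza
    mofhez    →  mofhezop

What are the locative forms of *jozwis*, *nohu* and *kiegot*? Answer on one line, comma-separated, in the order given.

jozwisop, nohuimi, kiegotaza

The pattern is sibilance of the final sound: -op when the stem ends in a sibilant (*gadazas*, *tibipwez*, *mofhez*); -aza when the stem ends in a non-sibilant consonant (*kaorak*, *visuzvuf*, *zetut*); -imi when the stem ends in a vowel (*de*, *laju*).
The final sound of *jozwis* is /s/, which is a sibilant, so the suffix is -op, giving *jozwisop*.
*nohu* — final sound /u/ (a vowel) → -imi → *nohuimi*.
Since the final sound of *kiegot* is /t/ (a non-sibilant consonant), it takes -aza, giving *kiegotaza*.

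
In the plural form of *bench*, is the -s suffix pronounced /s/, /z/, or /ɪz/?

The stem *bench* ends in a sibilant (/s, z, ʃ, ʒ, tʃ, dʒ/).
The plural suffix surfaces as /ɪz/ after sibilants, /s/ after other voiceless consonants, and /z/ after other voiced sounds.
So the plural -s on *bench* is pronounced /ɪz/.

/ɪz/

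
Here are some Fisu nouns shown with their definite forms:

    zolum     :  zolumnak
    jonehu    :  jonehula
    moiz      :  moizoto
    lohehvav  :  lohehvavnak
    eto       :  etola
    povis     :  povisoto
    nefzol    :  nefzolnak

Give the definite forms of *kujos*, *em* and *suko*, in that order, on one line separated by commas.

kujosoto, emnak, sukola

Looking at the final sound of each stem: -oto when the stem ends in a sibilant (*moiz*, *povis*); -nak when the stem ends in a non-sibilant consonant (*zolum*, *lohehvav*, *nefzol*); -la when the stem ends in a vowel (*jonehu*, *eto*).
*kujos*: final sound = /s/, a sibilant → -oto → *kujosoto*.
*em*: final sound = /m/, a non-sibilant consonant → -nak → *emnak*.
The final sound of *suko* is /o/, which is a vowel, so the suffix is -la, giving *sukola*.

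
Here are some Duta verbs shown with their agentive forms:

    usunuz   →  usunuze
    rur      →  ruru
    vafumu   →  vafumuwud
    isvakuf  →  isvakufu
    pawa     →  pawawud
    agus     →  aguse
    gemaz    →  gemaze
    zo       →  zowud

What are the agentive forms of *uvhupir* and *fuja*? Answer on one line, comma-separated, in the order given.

The alternation tracks the final sound of the stem — -e when the stem ends in a sibilant (*usunuz*, *agus*, *gemaz*); -u when the stem ends in a non-sibilant consonant (*rur*, *isvakuf*); -wud when the stem ends in a vowel (*vafumu*, *pawa*, *zo*).
*uvhupir*: final sound = /r/, a non-sibilant consonant → -u → *uvhupiru*.
The final sound of *fuja* is /a/, which is a vowel, so the suffix is -wud, giving *fujawud*.

uvhupiru, fujawud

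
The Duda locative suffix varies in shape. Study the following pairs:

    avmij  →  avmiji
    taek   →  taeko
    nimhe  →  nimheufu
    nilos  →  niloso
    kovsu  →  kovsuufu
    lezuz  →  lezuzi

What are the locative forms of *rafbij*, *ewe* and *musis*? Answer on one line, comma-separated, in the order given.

The alternation tracks the final sound of the stem — -o when the stem ends in a voiceless consonant (*taek*, *nilos*); -i when the stem ends in a voiced consonant (*avmij*, *lezuz*); -ufu when the stem ends in a vowel (*nimhe*, *kovsu*).
*rafbij*: final sound = /j/, a voiced consonant → -i → *rafbiji*.
*ewe* — final sound /e/ (a vowel) → -ufu → *eweufu*.
*musis*: final sound = /s/, a voiceless consonant → -o → *musiso*.

rafbiji, eweufu, musiso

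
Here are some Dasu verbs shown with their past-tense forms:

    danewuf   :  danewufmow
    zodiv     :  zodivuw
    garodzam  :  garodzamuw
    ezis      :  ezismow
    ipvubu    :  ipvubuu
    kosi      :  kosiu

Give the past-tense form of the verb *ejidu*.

Looking at the final sound of each stem: -mow when the stem ends in a voiceless consonant (*danewuf*, *ezis*); -uw when the stem ends in a voiced consonant (*zodiv*, *garodzam*); -u when the stem ends in a vowel (*ipvubu*, *kosi*).
Since the final sound of *ejidu* is /u/ (a vowel), it takes -u, giving *ejiduu*.

ejiduu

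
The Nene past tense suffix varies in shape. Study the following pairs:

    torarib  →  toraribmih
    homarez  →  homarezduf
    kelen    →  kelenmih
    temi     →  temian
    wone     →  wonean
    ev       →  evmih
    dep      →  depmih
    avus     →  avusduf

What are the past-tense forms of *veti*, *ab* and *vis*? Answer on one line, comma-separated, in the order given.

Looking at the final sound of each stem: -duf when the stem ends in a sibilant (*homarez*, *avus*); -mih when the stem ends in a non-sibilant consonant (*torarib*, *kelen*, *ev*, *dep*); -an when the stem ends in a vowel (*temi*, *wone*).
*veti* — final sound /i/ (a vowel) → -an → *vetian*.
The final sound of *ab* is /b/, which is a non-sibilant consonant, so the suffix is -mih, giving *abmih*.
Since the final sound of *vis* is /s/ (a sibilant), it takes -duf, giving *visduf*.

vetian, abmih, visduf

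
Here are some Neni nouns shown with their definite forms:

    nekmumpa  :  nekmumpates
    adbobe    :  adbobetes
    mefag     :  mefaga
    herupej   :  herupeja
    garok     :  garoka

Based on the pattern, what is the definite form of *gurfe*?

gurfetes

Looking at the final sound of each stem: -a when the stem ends in a consonant (*mefag*, *herupej*, *garok*); -tes when the stem ends in a vowel (*nekmumpa*, *adbobe*).
Since the final sound of *gurfe* is /e/ (a vowel), it takes -tes, giving *gurfetes*.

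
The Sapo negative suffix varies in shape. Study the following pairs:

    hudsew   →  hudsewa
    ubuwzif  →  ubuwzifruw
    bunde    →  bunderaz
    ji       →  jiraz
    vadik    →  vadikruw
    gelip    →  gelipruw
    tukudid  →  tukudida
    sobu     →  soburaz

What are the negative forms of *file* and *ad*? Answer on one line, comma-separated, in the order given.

The alternation tracks the final sound of the stem — -ruw when the stem ends in a voiceless consonant (*ubuwzif*, *vadik*, *gelip*); -a when the stem ends in a voiced consonant (*hudsew*, *tukudid*); -raz when the stem ends in a vowel (*bunde*, *ji*, *sobu*).
Since the final sound of *file* is /e/ (a vowel), it takes -raz, giving *fileraz*.
*ad*: final sound = /d/, a voiced consonant → -a → *ada*.

fileraz, ada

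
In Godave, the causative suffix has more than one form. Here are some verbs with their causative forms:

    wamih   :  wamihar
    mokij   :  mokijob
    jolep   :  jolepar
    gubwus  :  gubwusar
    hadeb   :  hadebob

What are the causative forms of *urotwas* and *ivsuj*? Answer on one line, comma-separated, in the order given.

urotwasar, ivsujob

The alternation tracks the final consonant of the stem — -ar when the stem ends in a voiceless consonant (*wamih*, *jolep*, *gubwus*); -ob when the stem ends in a voiced consonant (*mokij*, *hadeb*).
The final consonant of *urotwas* is /s/, which is voiceless, so the suffix is -ar, giving *urotwasar*.
*ivsuj*: final consonant = /j/, voiced → -ob → *ivsujob*.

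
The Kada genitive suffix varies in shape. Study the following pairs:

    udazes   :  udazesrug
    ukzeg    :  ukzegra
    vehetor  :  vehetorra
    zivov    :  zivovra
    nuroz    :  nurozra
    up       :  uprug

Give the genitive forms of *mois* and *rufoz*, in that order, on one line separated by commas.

Looking at the final consonant of each stem: -rug when the stem ends in a voiceless consonant (*udazes*, *up*); -ra when the stem ends in a voiced consonant (*ukzeg*, *vehetor*, *zivov*, *nuroz*).
The final consonant of *mois* is /s/, which is voiceless, so the suffix is -rug, giving *moisrug*.
Since the final consonant of *rufoz* is /z/ (voiced), it takes -ra, giving *rufozra*.

moisrug, rufozra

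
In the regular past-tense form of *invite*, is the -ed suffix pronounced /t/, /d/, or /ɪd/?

The stem *invite* ends in /t/ or /d/.
The -ed suffix is realized as /ɪd/ after /t, d/; as /t/ after other voiceless consonants; and as /d/ after other voiced sounds.
So -ed on *invite* is pronounced /ɪd/.

/ɪd/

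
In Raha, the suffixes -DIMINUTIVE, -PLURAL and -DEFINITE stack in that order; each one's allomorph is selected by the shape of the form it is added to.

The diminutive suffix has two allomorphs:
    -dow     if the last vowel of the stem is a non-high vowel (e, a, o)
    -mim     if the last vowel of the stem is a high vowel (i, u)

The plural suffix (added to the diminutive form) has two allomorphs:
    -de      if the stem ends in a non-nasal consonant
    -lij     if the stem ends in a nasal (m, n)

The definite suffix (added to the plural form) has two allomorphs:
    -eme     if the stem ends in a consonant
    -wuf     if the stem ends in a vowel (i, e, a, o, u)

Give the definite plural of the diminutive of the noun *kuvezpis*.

kuvezpismimlijeme

The last vowel of *kuvezpis* is /i/, which is a high vowel, so the diminutive suffix is -mim, giving *kuvezpismim*.
The diminutive form *kuvezpismim*: final consonant = /m/, a nasal → -lij → *kuvezpismimlij*.
The final sound of the plural form *kuvezpismimlij* is /j/, which is a consonant, so the definite suffix is -eme, giving *kuvezpismimlijeme*.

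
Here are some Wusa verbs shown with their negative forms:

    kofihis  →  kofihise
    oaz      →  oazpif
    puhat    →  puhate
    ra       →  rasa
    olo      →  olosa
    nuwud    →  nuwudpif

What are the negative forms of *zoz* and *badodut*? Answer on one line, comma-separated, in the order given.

zozpif, badodute

Looking at the final sound of each stem: -e when the stem ends in a voiceless consonant (*kofihis*, *puhat*); -pif when the stem ends in a voiced consonant (*oaz*, *nuwud*); -sa when the stem ends in a vowel (*ra*, *olo*).
Since the final sound of *zoz* is /z/ (a voiced consonant), it takes -pif, giving *zozpif*.
*badodut*: final sound = /t/, a voiceless consonant → -e → *badodute*.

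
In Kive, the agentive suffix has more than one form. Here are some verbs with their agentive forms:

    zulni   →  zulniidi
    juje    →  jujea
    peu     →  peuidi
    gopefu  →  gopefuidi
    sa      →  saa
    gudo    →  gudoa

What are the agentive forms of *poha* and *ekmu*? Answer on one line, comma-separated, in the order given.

The alternation tracks the last vowel of the stem — -idi when the last vowel of the stem is a high vowel (*zulni*, *peu*, *gopefu*); -a when the last vowel of the stem is a non-high vowel (*juje*, *sa*, *gudo*).
*poha*: last vowel = /a/, a non-high vowel → -a → *pohaa*.
*ekmu* — last vowel /u/ (a high vowel) → -idi → *ekmuidi*.

pohaa, ekmuidi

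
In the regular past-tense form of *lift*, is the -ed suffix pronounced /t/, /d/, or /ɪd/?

/ɪd/

The stem *lift* ends in /t/ or /d/.
The -ed suffix is realized as /ɪd/ after /t, d/; as /t/ after other voiceless consonants; and as /d/ after other voiced sounds.
So -ed on *lift* is pronounced /ɪd/.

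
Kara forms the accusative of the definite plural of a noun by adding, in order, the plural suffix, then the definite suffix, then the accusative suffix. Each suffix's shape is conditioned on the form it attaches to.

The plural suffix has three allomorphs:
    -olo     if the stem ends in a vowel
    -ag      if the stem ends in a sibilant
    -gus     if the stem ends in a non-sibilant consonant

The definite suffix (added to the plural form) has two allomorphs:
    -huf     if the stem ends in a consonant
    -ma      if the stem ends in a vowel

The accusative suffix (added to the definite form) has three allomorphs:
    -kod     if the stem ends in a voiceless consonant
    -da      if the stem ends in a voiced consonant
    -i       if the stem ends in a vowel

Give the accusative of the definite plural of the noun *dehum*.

dehumgushufkod

*dehum* — final sound /m/ (a non-sibilant consonant) → -gus → *dehumgus*.
Since the final sound of the plural form *dehumgus* is /s/ (a consonant), it takes -huf, giving *dehumgushuf*.
Since the final sound of the definite form *dehumgushuf* is /f/ (a voiceless consonant), it takes -kod, giving *dehumgushufkod*.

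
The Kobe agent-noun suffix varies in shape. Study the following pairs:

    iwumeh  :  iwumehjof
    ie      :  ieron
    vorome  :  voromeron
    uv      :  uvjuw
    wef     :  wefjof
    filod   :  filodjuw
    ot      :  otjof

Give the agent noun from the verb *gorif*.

gorifjof

The pattern is voicing of the final sound: -jof when the stem ends in a voiceless consonant (*iwumeh*, *wef*, *ot*); -juw when the stem ends in a voiced consonant (*uv*, *filod*); -ron when the stem ends in a vowel (*ie*, *vorome*).
The final sound of *gorif* is /f/, which is a voiceless consonant, so the suffix is -jof, giving *gorifjof*.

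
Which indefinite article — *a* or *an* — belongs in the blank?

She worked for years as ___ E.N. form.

The indefinite article is chosen by the initial *sound* of the following word, not its spelling.
The initialism *E.N.* is read letter by letter; the first letter, E, is pronounced /iː/, which begins with a vowel sound.
So the article is *an*: She worked for years as an E.N. form.

an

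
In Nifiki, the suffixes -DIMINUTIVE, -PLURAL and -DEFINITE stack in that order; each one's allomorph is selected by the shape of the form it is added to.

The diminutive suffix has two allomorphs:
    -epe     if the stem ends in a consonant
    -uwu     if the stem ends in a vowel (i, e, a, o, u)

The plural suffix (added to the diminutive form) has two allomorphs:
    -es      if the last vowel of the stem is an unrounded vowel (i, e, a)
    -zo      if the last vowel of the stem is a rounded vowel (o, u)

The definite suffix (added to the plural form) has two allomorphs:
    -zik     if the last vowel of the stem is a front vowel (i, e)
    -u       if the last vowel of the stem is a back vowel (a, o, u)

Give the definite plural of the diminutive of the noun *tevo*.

tevouwuzou

Since the final sound of *tevo* is /o/ (a vowel), it takes -uwu, giving *tevouwu*.
The diminutive form *tevouwu* — last vowel /u/ (a rounded vowel) → -zo → *tevouwuzo*.
The last vowel of the plural form *tevouwuzo* is /o/, which is a back vowel, so the definite suffix is -u, giving *tevouwuzou*.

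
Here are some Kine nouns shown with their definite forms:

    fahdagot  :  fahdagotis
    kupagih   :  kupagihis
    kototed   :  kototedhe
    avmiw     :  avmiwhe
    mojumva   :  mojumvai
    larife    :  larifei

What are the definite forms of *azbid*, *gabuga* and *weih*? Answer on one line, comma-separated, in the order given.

azbidhe, gabugai, weihis

Looking at the final sound of each stem: -is when the stem ends in a voiceless consonant (*fahdagot*, *kupagih*); -he when the stem ends in a voiced consonant (*kototed*, *avmiw*); -i when the stem ends in a vowel (*mojumva*, *larife*).
*azbid* — final sound /d/ (a voiced consonant) → -he → *azbidhe*.
*gabuga* — final sound /a/ (a vowel) → -i → *gabugai*.
Since the final sound of *weih* is /h/ (a voiceless consonant), it takes -is, giving *weihis*.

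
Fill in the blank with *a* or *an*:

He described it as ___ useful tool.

a

The indefinite article is chosen by the initial *sound* of the following word, not its spelling.
*useful* begins with the sound /juː/ (u pronounced /juː/) — a consonant sound.
So the article is *a*: He described it as a useful tool.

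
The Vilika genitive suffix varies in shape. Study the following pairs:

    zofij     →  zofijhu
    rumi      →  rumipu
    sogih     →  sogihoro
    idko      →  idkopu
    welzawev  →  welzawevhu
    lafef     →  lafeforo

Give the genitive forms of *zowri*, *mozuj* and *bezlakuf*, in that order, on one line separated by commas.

The pattern is voicing of the final sound: -oro when the stem ends in a voiceless consonant (*sogih*, *lafef*); -hu when the stem ends in a voiced consonant (*zofij*, *welzawev*); -pu when the stem ends in a vowel (*rumi*, *idko*).
*zowri*: final sound = /i/, a vowel → -pu → *zowripu*.
Since the final sound of *mozuj* is /j/ (a voiced consonant), it takes -hu, giving *mozujhu*.
Since the final sound of *bezlakuf* is /f/ (a voiceless consonant), it takes -oro, giving *bezlakuforo*.

zowripu, mozujhu, bezlakuforo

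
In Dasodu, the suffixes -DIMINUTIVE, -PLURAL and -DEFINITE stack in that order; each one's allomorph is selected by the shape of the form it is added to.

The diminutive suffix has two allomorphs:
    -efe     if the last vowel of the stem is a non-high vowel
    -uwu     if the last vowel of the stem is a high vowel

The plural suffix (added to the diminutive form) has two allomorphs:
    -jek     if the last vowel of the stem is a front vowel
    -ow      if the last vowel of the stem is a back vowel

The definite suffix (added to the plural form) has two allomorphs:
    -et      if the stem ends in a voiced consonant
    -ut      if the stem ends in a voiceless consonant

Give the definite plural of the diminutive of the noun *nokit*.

nokituwuowet

Since the last vowel of *nokit* is /i/ (a high vowel), it takes -uwu, giving *nokituwu*.
The diminutive form *nokituwu* — last vowel /u/ (a back vowel) → -ow → *nokituwuow*.
Since the final consonant of the plural form *nokituwuow* is /w/ (voiced), it takes -et, giving *nokituwuowet*.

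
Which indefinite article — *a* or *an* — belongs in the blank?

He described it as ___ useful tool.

a

The indefinite article is chosen by the initial *sound* of the following word, not its spelling.
*useful* begins with the sound /juː/ (u pronounced /juː/) — a consonant sound.
So the article is *a*: He described it as a useful tool.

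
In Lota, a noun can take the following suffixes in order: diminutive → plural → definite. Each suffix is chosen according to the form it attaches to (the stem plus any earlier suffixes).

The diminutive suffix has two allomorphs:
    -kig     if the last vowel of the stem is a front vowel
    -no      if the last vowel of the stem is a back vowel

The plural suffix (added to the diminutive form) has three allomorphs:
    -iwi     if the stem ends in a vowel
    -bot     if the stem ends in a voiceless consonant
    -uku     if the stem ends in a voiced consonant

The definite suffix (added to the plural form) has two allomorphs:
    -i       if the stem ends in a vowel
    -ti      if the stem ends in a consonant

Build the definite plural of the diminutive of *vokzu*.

vokzunoiwii

Since the last vowel of *vokzu* is /u/ (a back vowel), it takes -no, giving *vokzuno*.
The diminutive form *vokzuno*: final sound = /o/, a vowel → -iwi → *vokzunoiwi*.
The plural form *vokzunoiwi*: final sound = /i/, a vowel → -i → *vokzunoiwii*.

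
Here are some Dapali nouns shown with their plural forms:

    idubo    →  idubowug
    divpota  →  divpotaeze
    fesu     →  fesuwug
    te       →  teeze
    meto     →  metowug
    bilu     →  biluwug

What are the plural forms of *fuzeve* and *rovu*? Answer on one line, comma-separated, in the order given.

fuzeveeze, rovuwug

The suffix is conditioned by the last vowel: -wug when the last vowel of the stem is a rounded vowel (*idubo*, *fesu*, *meto*, *bilu*); -eze when the last vowel of the stem is an unrounded vowel (*divpota*, *te*).
The last vowel of *fuzeve* is /e/, which is an unrounded vowel, so the suffix is -eze, giving *fuzeveeze*.
*rovu* — last vowel /u/ (a rounded vowel) → -wug → *rovuwug*.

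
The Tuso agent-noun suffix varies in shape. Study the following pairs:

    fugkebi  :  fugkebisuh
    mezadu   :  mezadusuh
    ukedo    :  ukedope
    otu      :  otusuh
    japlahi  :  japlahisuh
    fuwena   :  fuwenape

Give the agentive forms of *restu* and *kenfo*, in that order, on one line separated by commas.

Looking at the last vowel of each stem: -suh when the last vowel of the stem is a high vowel (*fugkebi*, *mezadu*, *otu*, *japlahi*); -pe when the last vowel of the stem is a non-high vowel (*ukedo*, *fuwena*).
*restu* — last vowel /u/ (a high vowel) → -suh → *restusuh*.
The last vowel of *kenfo* is /o/, which is a non-high vowel, so the suffix is -pe, giving *kenfope*.

restusuh, kenfope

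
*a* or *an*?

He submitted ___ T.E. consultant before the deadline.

The indefinite article is chosen by the initial *sound* of the following word, not its spelling.
The initialism *T.E.* is read letter by letter; the first letter, T, is pronounced /tiː/, which begins with a consonant sound.
So the article is *a*: He submitted a T.E. consultant before the deadline.

a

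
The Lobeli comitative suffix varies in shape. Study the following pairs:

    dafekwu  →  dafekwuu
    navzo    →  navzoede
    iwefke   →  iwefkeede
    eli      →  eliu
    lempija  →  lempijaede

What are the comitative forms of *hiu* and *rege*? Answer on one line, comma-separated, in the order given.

The alternation tracks the last vowel of the stem — -u when the last vowel of the stem is a high vowel (*dafekwu*, *eli*); -ede when the last vowel of the stem is a non-high vowel (*navzo*, *iwefke*, *lempija*).
The last vowel of *hiu* is /u/, which is a high vowel, so the suffix is -u, giving *hiuu*.
The last vowel of *rege* is /e/, which is a non-high vowel, so the suffix is -ede, giving *regeede*.

hiuu, regeede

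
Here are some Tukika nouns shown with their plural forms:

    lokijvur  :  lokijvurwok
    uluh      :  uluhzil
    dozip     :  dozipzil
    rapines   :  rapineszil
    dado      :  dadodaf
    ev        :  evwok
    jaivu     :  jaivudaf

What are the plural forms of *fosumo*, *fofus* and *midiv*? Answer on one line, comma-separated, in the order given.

fosumodaf, fofuszil, midivwok

Looking at the final sound of each stem: -zil when the stem ends in a voiceless consonant (*uluh*, *dozip*, *rapines*); -wok when the stem ends in a voiced consonant (*lokijvur*, *ev*); -daf when the stem ends in a vowel (*dado*, *jaivu*).
The final sound of *fosumo* is /o/, which is a vowel, so the suffix is -daf, giving *fosumodaf*.
The final sound of *fofus* is /s/, which is a voiceless consonant, so the suffix is -zil, giving *fofuszil*.
Since the final sound of *midiv* is /v/ (a voiced consonant), it takes -wok, giving *midivwok*.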